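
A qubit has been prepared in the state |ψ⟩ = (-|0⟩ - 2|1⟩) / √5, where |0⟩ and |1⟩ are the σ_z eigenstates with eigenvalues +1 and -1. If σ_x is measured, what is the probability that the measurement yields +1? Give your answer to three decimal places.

0.900

|+x⟩ = (|0⟩ + |1⟩)/√2, so ⟨+x|ψ⟩ = (-3) / (√2·√5).
P = |-3|² / 10 = 9/10.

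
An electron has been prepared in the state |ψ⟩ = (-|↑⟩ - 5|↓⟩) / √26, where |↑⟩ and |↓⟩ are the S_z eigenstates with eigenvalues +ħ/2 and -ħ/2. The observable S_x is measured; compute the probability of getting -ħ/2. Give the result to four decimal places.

0.3077

|-x⟩ = (|↑⟩ - |↓⟩)/√2, so ⟨-x|ψ⟩ = (4) / (√2·√26).
P = |4|² / 52 = 16/52.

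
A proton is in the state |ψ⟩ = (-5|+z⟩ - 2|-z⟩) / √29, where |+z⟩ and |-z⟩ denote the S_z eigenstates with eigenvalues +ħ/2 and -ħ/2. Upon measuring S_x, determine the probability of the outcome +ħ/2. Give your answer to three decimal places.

|+x⟩ = (|+z⟩ + |-z⟩)/√2, so ⟨+x|ψ⟩ = (-7) / (√2·√29).
P = |-7|² / 58 = 49/58.

0.845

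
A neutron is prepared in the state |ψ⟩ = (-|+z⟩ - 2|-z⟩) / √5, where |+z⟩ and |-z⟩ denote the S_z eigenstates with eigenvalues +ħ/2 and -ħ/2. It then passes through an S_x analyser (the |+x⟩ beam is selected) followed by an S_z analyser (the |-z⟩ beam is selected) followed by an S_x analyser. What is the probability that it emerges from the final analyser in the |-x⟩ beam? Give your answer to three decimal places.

First analyser (S_x): P(|+x⟩) = |⟨+x|ψ⟩|² = 9/10.
After stage 1 the state is |+x⟩; P(|-z⟩) = |⟨-z|+x⟩|² = 1/2.
After stage 2 the state is |-z⟩; P(|-x⟩) = |⟨-x|-z⟩|² = 1/2.
Joint probability = 9/10 × 1/2 × 1/2 = 0.225.

0.225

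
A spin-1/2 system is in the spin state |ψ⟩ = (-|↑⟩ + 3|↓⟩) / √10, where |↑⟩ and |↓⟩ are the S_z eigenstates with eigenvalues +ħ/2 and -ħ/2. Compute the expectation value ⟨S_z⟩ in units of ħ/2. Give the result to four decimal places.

-0.8000

⟨σ_z⟩ = |a|² - |b|² divided by |a|²+|b|², with a, b the |↑⟩, |↓⟩ amplitudes.
= (1 - 9)/10 = -8/10.
⟨S_z⟩ = (ħ/2)·⟨σ_z⟩.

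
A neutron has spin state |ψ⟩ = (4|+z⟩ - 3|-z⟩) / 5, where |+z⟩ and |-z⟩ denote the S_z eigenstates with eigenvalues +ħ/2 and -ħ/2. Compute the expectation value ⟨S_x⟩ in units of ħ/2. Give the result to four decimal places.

-0.9600

⟨σ_x⟩ = 2 Re(a* b)/(|a|²+|b|²) with a = 4, b = -3.
a* b = -12, so ⟨σ_x⟩ = -24/25.
⟨S_x⟩ = (ħ/2)·⟨σ_x⟩.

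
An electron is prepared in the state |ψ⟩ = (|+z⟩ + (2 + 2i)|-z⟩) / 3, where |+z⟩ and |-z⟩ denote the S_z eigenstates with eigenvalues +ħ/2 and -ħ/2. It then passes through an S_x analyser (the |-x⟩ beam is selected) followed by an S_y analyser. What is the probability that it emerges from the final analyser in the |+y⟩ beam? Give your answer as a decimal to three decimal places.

First analyser (S_x): P(|-x⟩) = |⟨-x|ψ⟩|² = 5/18.
After stage 1 the state is |-x⟩; P(|+y⟩) = |⟨+y|-x⟩|² = 1/2.
Joint probability = 5/18 × 1/2 = 0.139.

0.139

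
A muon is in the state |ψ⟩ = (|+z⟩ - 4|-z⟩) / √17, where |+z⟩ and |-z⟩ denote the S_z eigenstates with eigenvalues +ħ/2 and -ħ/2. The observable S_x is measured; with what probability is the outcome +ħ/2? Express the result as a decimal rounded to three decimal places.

0.265

|+x⟩ = (|+z⟩ + |-z⟩)/√2, so ⟨+x|ψ⟩ = (-3) / (√2·√17).
P = |-3|² / 34 = 9/34.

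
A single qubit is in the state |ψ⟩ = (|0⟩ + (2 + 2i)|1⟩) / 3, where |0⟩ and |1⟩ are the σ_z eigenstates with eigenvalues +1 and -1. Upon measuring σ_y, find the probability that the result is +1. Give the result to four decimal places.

|+y⟩ = (|0⟩ + i|1⟩)/√2, so ⟨+y|ψ⟩ = (3 - 2i) / (√2·3).
P = |3 - 2i|² / 18 = 13/18.

0.7222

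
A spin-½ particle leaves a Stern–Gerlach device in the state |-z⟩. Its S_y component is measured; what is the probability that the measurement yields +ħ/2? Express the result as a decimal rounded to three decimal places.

In the S_z basis, |-z⟩ = |-z⟩ and |+y⟩ = (|+z⟩ + i|-z⟩)/√2.
|⟨+y|-z⟩|² = 1/2.

0.500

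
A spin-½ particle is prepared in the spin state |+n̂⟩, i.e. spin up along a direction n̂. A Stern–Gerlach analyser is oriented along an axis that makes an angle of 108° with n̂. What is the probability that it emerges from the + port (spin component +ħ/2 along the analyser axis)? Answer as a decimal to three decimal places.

0.345

For spin-½, the probability of finding spin-up along an axis at angle θ to the initial spin direction is cos²(θ/2); spin-down is sin²(θ/2).
θ = 108°, so P = cos²(54°) ≈ 0.345.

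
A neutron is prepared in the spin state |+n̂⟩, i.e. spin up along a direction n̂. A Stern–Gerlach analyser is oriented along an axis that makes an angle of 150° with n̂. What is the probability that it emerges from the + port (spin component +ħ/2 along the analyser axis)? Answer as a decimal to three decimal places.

0.067

For spin-½, the probability of finding spin-up along an axis at angle θ to the initial spin direction is cos²(θ/2); spin-down is sin²(θ/2).
θ = 150°, so P = cos²(75°) ≈ 0.067.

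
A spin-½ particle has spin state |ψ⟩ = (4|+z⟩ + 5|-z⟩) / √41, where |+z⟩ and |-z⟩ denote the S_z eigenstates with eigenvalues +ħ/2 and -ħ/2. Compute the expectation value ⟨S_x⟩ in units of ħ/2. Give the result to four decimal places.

⟨σ_x⟩ = 2 Re(a* b)/(|a|²+|b|²) with a = 4, b = 5.
a* b = 20, so ⟨σ_x⟩ = 40/41.
⟨S_x⟩ = (ħ/2)·⟨σ_x⟩.

0.9756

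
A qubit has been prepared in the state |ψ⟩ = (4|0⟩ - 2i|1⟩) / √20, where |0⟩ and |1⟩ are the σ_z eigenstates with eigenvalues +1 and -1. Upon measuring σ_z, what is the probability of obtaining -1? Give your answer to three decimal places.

0.200

The -1 outcome corresponds to |1⟩. Its amplitude in |ψ⟩ is -2i/√20.
P = |-2i|² / 20 = 4/20.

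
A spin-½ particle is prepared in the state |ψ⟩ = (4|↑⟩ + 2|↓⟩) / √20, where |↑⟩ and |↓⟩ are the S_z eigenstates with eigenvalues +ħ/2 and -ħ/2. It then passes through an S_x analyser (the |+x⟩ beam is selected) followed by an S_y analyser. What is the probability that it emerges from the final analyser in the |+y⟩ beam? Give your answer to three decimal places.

0.450

First analyser (S_x): P(|+x⟩) = |⟨+x|ψ⟩|² = 36/40.
After stage 1 the state is |+x⟩; P(|+y⟩) = |⟨+y|+x⟩|² = 1/2.
Joint probability = 36/40 × 1/2 = 0.450.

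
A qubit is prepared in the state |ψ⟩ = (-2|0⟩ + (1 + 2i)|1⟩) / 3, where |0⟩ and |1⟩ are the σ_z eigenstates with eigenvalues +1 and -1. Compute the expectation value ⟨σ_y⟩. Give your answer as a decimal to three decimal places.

-0.889

⟨σ_y⟩ = 2 Im(a* b)/(|a|²+|b|²) with a = -2, b = (1 + 2i).
a* b = (-2 - 4i), so ⟨σ_y⟩ = -8/9.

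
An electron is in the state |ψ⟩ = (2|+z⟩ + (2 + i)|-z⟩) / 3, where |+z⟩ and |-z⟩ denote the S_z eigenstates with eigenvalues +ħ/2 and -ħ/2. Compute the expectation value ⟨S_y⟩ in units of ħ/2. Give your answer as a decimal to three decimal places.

⟨σ_y⟩ = 2 Im(a* b)/(|a|²+|b|²) with a = 2, b = (2 + i).
a* b = (4 + 2i), so ⟨σ_y⟩ = 4/9.
⟨S_y⟩ = (ħ/2)·⟨σ_y⟩.

0.444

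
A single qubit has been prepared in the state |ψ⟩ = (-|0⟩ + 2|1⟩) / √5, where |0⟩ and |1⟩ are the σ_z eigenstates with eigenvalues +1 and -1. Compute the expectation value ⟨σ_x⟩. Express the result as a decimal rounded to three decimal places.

-0.800

⟨σ_x⟩ = 2 Re(a* b)/(|a|²+|b|²) with a = -1, b = 2.
a* b = -2, so ⟨σ_x⟩ = -4/5.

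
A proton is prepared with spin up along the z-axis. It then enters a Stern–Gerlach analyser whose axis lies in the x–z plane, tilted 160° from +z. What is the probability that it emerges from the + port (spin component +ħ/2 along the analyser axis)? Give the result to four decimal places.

For spin-½, the probability of finding spin-up along an axis at angle θ to the initial spin direction is cos²(θ/2); spin-down is sin²(θ/2).
θ = 160°, so P = cos²(80°) ≈ 0.0302.

0.0302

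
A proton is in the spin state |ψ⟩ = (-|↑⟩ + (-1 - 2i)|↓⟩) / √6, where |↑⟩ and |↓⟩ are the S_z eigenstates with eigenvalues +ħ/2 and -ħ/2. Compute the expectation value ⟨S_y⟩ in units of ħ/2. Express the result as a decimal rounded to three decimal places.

⟨σ_y⟩ = 2 Im(a* b)/(|a|²+|b|²) with a = -1, b = (-1 - 2i).
a* b = (1 + 2i), so ⟨σ_y⟩ = 4/6.
⟨S_y⟩ = (ħ/2)·⟨σ_y⟩.

0.667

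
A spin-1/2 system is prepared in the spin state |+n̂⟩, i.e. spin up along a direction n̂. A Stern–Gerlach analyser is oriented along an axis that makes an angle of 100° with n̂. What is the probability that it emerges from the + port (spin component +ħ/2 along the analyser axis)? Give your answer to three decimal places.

For spin-½, the probability of finding spin-up along an axis at angle θ to the initial spin direction is cos²(θ/2); spin-down is sin²(θ/2).
θ = 100°, so P = cos²(50°) ≈ 0.413.

0.413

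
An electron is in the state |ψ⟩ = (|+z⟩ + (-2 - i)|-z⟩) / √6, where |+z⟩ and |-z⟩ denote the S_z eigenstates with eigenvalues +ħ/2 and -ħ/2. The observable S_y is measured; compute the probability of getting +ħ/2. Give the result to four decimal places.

|+y⟩ = (|+z⟩ + i|-z⟩)/√2, so ⟨+y|ψ⟩ = (2i) / (√2·√6).
P = |2i|² / 12 = 4/12.

0.3333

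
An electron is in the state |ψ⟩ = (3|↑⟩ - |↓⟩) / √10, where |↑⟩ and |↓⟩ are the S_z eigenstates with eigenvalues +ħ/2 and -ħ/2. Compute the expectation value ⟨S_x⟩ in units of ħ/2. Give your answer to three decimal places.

-0.600

⟨σ_x⟩ = 2 Re(a* b)/(|a|²+|b|²) with a = 3, b = -1.
a* b = -3, so ⟨σ_x⟩ = -6/10.
⟨S_x⟩ = (ħ/2)·⟨σ_x⟩.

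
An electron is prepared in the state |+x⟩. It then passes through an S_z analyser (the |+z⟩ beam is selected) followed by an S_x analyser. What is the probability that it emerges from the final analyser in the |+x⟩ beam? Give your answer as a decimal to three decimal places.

0.250

First analyser (S_z): from |+x⟩, P(|+z⟩) = 1/2.
After stage 1 the state is |+z⟩; P(|+x⟩) = |⟨+x|+z⟩|² = 1/2.
Joint probability = 1/2 × 1/2 = 0.250.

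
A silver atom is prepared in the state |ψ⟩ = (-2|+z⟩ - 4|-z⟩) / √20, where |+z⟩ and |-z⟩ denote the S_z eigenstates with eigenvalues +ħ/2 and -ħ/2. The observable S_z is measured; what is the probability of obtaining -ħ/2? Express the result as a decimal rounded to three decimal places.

The -ħ/2 outcome corresponds to |-z⟩. Its amplitude in |ψ⟩ is -4/√20.
P = |-4|² / 20 = 16/20.

0.800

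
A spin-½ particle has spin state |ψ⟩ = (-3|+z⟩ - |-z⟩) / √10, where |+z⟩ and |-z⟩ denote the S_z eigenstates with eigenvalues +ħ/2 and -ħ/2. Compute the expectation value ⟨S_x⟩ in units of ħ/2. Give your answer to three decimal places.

0.600

⟨σ_x⟩ = 2 Re(a* b)/(|a|²+|b|²) with a = -3, b = -1.
a* b = 3, so ⟨σ_x⟩ = 6/10.
⟨S_x⟩ = (ħ/2)·⟨σ_x⟩.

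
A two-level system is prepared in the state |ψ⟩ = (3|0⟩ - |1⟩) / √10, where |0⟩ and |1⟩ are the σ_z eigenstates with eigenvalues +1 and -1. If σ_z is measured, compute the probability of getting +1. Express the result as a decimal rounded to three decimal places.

The +1 outcome corresponds to |0⟩. Its amplitude in |ψ⟩ is 3/√10.
P = |3|² / 10 = 9/10.

0.900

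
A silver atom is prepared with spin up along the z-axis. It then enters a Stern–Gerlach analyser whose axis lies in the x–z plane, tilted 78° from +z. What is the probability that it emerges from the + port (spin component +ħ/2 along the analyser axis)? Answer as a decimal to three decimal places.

For spin-½, the probability of finding spin-up along an axis at angle θ to the initial spin direction is cos²(θ/2); spin-down is sin²(θ/2).
θ = 78°, so P = cos²(39°) ≈ 0.604.

0.604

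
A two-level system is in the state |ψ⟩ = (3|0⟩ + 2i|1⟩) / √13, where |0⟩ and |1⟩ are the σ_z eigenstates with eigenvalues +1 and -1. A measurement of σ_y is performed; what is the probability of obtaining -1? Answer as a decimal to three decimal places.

0.038

|-y⟩ = (|0⟩ - i|1⟩)/√2, so ⟨-y|ψ⟩ = (1) / (√2·√13).
P = |1|² / 26 = 1/26.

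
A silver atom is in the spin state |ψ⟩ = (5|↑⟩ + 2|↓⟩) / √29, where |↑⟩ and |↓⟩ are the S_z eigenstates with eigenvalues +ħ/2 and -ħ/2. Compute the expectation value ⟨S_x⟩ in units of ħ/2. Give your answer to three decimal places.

0.690

⟨σ_x⟩ = 2 Re(a* b)/(|a|²+|b|²) with a = 5, b = 2.
a* b = 10, so ⟨σ_x⟩ = 20/29.
⟨S_x⟩ = (ħ/2)·⟨σ_x⟩.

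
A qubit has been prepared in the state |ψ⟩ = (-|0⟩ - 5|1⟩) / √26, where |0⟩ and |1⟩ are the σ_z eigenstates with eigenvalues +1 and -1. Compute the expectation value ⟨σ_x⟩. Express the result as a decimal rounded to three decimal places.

⟨σ_x⟩ = 2 Re(a* b)/(|a|²+|b|²) with a = -1, b = -5.
a* b = 5, so ⟨σ_x⟩ = 10/26.

0.385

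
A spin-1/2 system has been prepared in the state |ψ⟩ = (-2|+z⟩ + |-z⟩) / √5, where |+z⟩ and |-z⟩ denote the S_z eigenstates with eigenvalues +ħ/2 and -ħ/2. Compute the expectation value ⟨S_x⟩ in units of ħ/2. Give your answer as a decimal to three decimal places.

-0.800

⟨σ_x⟩ = 2 Re(a* b)/(|a|²+|b|²) with a = -2, b = 1.
a* b = -2, so ⟨σ_x⟩ = -4/5.
⟨S_x⟩ = (ħ/2)·⟨σ_x⟩.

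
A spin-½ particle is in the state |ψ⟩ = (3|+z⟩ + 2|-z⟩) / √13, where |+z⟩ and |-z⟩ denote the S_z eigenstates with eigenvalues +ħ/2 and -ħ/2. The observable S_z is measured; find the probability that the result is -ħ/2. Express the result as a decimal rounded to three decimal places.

The -ħ/2 outcome corresponds to |-z⟩. Its amplitude in |ψ⟩ is 2/√13.
P = |2|² / 13 = 4/13.

0.308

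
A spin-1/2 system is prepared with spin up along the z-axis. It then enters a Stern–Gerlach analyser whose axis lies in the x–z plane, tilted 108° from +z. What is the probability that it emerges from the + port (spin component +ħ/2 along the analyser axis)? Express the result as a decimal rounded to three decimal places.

0.345

For spin-½, the probability of finding spin-up along an axis at angle θ to the initial spin direction is cos²(θ/2); spin-down is sin²(θ/2).
θ = 108°, so P = cos²(54°) ≈ 0.345.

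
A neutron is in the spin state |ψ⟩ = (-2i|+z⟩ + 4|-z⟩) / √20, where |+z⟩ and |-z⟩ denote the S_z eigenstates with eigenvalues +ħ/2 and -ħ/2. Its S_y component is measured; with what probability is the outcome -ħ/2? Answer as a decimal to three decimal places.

|-y⟩ = (|+z⟩ - i|-z⟩)/√2, so ⟨-y|ψ⟩ = (2i) / (√2·√20).
P = |2i|² / 40 = 4/40.

0.100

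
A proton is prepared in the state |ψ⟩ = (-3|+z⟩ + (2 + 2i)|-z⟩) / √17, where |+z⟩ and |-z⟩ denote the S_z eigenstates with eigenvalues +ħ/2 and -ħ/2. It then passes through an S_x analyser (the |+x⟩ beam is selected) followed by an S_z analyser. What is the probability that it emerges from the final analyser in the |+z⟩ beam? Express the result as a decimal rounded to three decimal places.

0.074

First analyser (S_x): P(|+x⟩) = |⟨+x|ψ⟩|² = 5/34.
After stage 1 the state is |+x⟩; P(|+z⟩) = |⟨+z|+x⟩|² = 1/2.
Joint probability = 5/34 × 1/2 = 0.074.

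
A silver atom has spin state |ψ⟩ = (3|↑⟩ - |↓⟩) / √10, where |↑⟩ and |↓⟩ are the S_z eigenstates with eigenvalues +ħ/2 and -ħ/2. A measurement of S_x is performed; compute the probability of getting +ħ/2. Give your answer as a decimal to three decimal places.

0.200

|+x⟩ = (|↑⟩ + |↓⟩)/√2, so ⟨+x|ψ⟩ = (2) / (√2·√10).
P = |2|² / 20 = 4/20.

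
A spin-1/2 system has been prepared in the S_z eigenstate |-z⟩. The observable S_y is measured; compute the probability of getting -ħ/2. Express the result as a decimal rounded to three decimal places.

In the S_z basis, |-z⟩ = |-z⟩ and |-y⟩ = (|+z⟩ - i|-z⟩)/√2.
|⟨-y|-z⟩|² = 1/2.

0.500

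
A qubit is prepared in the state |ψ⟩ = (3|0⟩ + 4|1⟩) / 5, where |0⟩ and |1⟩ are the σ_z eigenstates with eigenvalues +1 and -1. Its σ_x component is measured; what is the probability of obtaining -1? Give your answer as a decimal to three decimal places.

|-x⟩ = (|0⟩ - |1⟩)/√2, so ⟨-x|ψ⟩ = (-1) / (√2·5).
P = |-1|² / 50 = 1/50.

0.020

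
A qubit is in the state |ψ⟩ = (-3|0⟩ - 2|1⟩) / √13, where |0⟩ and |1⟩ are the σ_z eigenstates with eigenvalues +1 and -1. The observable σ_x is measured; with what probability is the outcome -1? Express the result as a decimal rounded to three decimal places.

|-x⟩ = (|0⟩ - |1⟩)/√2, so ⟨-x|ψ⟩ = (-1) / (√2·√13).
P = |-1|² / 26 = 1/26.

0.038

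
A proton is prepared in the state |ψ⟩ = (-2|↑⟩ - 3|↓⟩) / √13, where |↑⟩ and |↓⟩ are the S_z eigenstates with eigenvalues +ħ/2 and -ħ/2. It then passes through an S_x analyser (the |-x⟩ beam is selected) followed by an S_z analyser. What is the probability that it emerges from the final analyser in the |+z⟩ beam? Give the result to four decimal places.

First analyser (S_x): P(|-x⟩) = |⟨-x|ψ⟩|² = 1/26.
After stage 1 the state is |-x⟩; P(|+z⟩) = |⟨+z|-x⟩|² = 1/2.
Joint probability = 1/26 × 1/2 = 0.0192.

0.0192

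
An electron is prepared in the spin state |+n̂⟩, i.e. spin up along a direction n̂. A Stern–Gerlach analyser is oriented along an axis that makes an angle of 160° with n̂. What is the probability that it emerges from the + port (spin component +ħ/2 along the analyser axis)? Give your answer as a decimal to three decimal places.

For spin-½, the probability of finding spin-up along an axis at angle θ to the initial spin direction is cos²(θ/2); spin-down is sin²(θ/2).
θ = 160°, so P = cos²(80°) ≈ 0.030.

0.030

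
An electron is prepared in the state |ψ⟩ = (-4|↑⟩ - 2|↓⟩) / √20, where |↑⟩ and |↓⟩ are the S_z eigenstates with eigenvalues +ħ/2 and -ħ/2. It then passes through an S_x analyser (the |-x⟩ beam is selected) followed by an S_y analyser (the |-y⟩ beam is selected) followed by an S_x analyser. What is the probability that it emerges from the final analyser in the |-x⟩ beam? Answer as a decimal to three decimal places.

0.025

First analyser (S_x): P(|-x⟩) = |⟨-x|ψ⟩|² = 4/40.
After stage 1 the state is |-x⟩; P(|-y⟩) = |⟨-y|-x⟩|² = 1/2.
After stage 2 the state is |-y⟩; P(|-x⟩) = |⟨-x|-y⟩|² = 1/2.
Joint probability = 4/40 × 1/2 × 1/2 = 0.025.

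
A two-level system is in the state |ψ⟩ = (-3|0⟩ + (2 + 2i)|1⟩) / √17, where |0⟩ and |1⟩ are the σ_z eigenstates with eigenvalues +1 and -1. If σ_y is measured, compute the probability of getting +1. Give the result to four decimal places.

0.1471

|+y⟩ = (|0⟩ + i|1⟩)/√2, so ⟨+y|ψ⟩ = (-1 - 2i) / (√2·√17).
P = |-1 - 2i|² / 34 = 5/34.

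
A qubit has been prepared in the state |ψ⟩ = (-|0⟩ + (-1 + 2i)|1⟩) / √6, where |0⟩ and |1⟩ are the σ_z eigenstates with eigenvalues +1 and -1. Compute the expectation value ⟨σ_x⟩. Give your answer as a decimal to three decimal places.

⟨σ_x⟩ = 2 Re(a* b)/(|a|²+|b|²) with a = -1, b = (-1 + 2i).
a* b = (1 - 2i), so ⟨σ_x⟩ = 2/6.

0.333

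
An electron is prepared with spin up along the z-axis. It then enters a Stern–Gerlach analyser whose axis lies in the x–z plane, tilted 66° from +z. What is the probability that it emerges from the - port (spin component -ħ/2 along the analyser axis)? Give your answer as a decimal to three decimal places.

0.297

For spin-½, the probability of finding spin-up along an axis at angle θ to the initial spin direction is cos²(θ/2); spin-down is sin²(θ/2).
θ = 66°, so P = sin²(33°) ≈ 0.297.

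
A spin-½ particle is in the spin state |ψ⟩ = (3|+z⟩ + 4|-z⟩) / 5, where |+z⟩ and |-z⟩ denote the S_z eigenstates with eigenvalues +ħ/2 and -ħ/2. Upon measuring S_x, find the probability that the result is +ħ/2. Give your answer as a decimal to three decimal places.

0.980

|+x⟩ = (|+z⟩ + |-z⟩)/√2, so ⟨+x|ψ⟩ = (7) / (√2·5).
P = |7|² / 50 = 49/50.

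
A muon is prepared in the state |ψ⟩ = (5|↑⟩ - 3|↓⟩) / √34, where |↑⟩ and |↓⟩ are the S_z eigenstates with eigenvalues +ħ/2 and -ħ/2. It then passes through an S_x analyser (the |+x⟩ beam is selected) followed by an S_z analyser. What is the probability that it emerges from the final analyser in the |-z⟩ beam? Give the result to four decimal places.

0.0294

First analyser (S_x): P(|+x⟩) = |⟨+x|ψ⟩|² = 4/68.
After stage 1 the state is |+x⟩; P(|-z⟩) = |⟨-z|+x⟩|² = 1/2.
Joint probability = 4/68 × 1/2 = 0.0294.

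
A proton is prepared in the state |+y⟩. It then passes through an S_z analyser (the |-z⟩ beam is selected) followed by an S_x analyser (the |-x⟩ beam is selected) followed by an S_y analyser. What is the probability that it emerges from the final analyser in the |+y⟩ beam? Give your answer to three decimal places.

First analyser (S_z): from |+y⟩, P(|-z⟩) = 1/2.
After stage 1 the state is |-z⟩; P(|-x⟩) = |⟨-x|-z⟩|² = 1/2.
After stage 2 the state is |-x⟩; P(|+y⟩) = |⟨+y|-x⟩|² = 1/2.
Joint probability = 1/2 × 1/2 × 1/2 = 0.125.

0.125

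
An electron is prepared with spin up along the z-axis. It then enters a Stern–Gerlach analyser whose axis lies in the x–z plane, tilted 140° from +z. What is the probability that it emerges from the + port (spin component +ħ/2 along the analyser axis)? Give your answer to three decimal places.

For spin-½, the probability of finding spin-up along an axis at angle θ to the initial spin direction is cos²(θ/2); spin-down is sin²(θ/2).
θ = 140°, so P = cos²(70°) ≈ 0.117.

0.117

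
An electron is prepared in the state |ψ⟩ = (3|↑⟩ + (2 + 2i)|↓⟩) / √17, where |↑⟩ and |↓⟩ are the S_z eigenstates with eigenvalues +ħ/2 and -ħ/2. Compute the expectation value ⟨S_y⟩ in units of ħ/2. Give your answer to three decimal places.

⟨σ_y⟩ = 2 Im(a* b)/(|a|²+|b|²) with a = 3, b = (2 + 2i).
a* b = (6 + 6i), so ⟨σ_y⟩ = 12/17.
⟨S_y⟩ = (ħ/2)·⟨σ_y⟩.

0.706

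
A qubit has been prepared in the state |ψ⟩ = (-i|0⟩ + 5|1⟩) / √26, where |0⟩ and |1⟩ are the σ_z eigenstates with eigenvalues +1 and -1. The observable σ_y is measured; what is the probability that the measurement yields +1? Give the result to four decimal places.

0.6923

|+y⟩ = (|0⟩ + i|1⟩)/√2, so ⟨+y|ψ⟩ = (-6i) / (√2·√26).
P = |-6i|² / 52 = 36/52.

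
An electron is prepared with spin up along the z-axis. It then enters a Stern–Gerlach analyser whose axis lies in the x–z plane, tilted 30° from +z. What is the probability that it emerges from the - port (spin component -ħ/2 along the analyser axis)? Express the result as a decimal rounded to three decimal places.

For spin-½, the probability of finding spin-up along an axis at angle θ to the initial spin direction is cos²(θ/2); spin-down is sin²(θ/2).
θ = 30°, so P = sin²(15°) ≈ 0.067.

0.067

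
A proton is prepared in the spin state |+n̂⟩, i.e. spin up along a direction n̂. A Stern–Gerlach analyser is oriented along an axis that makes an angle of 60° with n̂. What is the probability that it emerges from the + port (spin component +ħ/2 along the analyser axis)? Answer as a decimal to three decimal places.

For spin-½, the probability of finding spin-up along an axis at angle θ to the initial spin direction is cos²(θ/2); spin-down is sin²(θ/2).
θ = 60°, so P = cos²(30°) ≈ 0.750.

0.750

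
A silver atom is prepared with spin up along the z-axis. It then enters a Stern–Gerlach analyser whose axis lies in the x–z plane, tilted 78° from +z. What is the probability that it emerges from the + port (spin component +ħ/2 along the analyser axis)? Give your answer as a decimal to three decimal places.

For spin-½, the probability of finding spin-up along an axis at angle θ to the initial spin direction is cos²(θ/2); spin-down is sin²(θ/2).
θ = 78°, so P = cos²(39°) ≈ 0.604.

0.604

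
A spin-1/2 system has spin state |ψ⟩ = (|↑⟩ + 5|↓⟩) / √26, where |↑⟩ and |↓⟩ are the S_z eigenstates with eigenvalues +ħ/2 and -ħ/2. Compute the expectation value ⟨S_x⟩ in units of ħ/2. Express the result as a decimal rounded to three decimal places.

0.385

⟨σ_x⟩ = 2 Re(a* b)/(|a|²+|b|²) with a = 1, b = 5.
a* b = 5, so ⟨σ_x⟩ = 10/26.
⟨S_x⟩ = (ħ/2)·⟨σ_x⟩.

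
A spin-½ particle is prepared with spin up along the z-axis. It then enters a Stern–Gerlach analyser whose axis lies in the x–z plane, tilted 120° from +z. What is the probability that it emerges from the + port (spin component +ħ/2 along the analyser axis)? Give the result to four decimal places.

0.2500

For spin-½, the probability of finding spin-up along an axis at angle θ to the initial spin direction is cos²(θ/2); spin-down is sin²(θ/2).
θ = 120°, so P = cos²(60°) ≈ 0.2500.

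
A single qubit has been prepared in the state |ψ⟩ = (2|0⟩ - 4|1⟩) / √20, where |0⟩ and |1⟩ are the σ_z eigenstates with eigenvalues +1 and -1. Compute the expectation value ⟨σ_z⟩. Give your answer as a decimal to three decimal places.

⟨σ_z⟩ = |a|² - |b|² divided by |a|²+|b|², with a, b the |0⟩, |1⟩ amplitudes.
= (4 - 16)/20 = -12/20.

-0.600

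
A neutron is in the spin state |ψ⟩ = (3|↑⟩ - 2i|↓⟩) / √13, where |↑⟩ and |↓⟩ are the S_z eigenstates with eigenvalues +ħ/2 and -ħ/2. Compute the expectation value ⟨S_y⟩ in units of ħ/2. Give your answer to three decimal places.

-0.923

⟨σ_y⟩ = 2 Im(a* b)/(|a|²+|b|²) with a = 3, b = -2i.
a* b = -6i, so ⟨σ_y⟩ = -12/13.
⟨S_y⟩ = (ħ/2)·⟨σ_y⟩.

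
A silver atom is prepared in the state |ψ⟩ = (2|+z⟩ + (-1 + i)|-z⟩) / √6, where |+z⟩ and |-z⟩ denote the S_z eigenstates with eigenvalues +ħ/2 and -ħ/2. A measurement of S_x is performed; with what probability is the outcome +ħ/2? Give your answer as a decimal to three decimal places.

|+x⟩ = (|+z⟩ + |-z⟩)/√2, so ⟨+x|ψ⟩ = (1 + i) / (√2·√6).
P = |1 + i|² / 12 = 2/12.

0.167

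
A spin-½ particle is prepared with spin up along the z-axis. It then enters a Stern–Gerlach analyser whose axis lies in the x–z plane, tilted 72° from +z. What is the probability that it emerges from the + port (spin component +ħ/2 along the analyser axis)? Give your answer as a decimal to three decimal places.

0.655

For spin-½, the probability of finding spin-up along an axis at angle θ to the initial spin direction is cos²(θ/2); spin-down is sin²(θ/2).
θ = 72°, so P = cos²(36°) ≈ 0.655.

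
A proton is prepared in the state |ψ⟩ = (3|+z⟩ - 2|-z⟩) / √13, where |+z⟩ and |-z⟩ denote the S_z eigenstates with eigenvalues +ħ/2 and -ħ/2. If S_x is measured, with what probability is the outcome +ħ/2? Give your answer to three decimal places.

|+x⟩ = (|+z⟩ + |-z⟩)/√2, so ⟨+x|ψ⟩ = (1) / (√2·√13).
P = |1|² / 26 = 1/26.

0.038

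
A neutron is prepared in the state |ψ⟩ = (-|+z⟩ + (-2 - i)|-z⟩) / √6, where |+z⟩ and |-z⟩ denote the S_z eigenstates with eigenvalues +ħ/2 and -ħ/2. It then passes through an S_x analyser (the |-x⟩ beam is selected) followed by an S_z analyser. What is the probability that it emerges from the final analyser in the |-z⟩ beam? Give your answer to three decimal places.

First analyser (S_x): P(|-x⟩) = |⟨-x|ψ⟩|² = 2/12.
After stage 1 the state is |-x⟩; P(|-z⟩) = |⟨-z|-x⟩|² = 1/2.
Joint probability = 2/12 × 1/2 = 0.083.

0.083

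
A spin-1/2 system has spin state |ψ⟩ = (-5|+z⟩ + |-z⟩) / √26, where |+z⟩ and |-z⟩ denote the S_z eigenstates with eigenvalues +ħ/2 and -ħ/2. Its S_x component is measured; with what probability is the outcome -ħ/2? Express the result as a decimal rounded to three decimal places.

0.692

|-x⟩ = (|+z⟩ - |-z⟩)/√2, so ⟨-x|ψ⟩ = (-6) / (√2·√26).
P = |-6|² / 52 = 36/52.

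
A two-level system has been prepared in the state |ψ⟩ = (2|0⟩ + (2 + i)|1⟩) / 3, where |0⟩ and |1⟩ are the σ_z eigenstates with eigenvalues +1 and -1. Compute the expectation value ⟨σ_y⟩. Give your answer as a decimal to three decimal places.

⟨σ_y⟩ = 2 Im(a* b)/(|a|²+|b|²) with a = 2, b = (2 + i).
a* b = (4 + 2i), so ⟨σ_y⟩ = 4/9.

0.444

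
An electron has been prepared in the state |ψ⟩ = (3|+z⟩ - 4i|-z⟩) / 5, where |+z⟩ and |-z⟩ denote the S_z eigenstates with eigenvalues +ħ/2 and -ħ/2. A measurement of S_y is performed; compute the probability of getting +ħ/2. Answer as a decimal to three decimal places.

|+y⟩ = (|+z⟩ + i|-z⟩)/√2, so ⟨+y|ψ⟩ = (-1) / (√2·5).
P = |-1|² / 50 = 1/50.

0.020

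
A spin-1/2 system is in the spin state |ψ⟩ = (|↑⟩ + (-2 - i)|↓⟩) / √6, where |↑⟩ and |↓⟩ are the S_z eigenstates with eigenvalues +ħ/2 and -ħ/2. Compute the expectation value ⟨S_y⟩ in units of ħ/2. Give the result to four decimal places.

-0.3333

⟨σ_y⟩ = 2 Im(a* b)/(|a|²+|b|²) with a = 1, b = (-2 - i).
a* b = (-2 - i), so ⟨σ_y⟩ = -2/6.
⟨S_y⟩ = (ħ/2)·⟨σ_y⟩.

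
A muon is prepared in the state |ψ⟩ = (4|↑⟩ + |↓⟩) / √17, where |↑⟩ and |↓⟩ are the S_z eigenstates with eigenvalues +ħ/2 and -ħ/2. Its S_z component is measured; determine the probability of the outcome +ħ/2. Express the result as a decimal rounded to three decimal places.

The +ħ/2 outcome corresponds to |↑⟩. Its amplitude in |ψ⟩ is 4/√17.
P = |4|² / 17 = 16/17.

0.941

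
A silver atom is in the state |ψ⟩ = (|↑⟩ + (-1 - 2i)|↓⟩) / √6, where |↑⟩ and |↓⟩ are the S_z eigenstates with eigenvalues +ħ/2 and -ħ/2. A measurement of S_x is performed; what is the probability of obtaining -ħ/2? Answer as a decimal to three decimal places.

|-x⟩ = (|↑⟩ - |↓⟩)/√2, so ⟨-x|ψ⟩ = (2 + 2i) / (√2·√6).
P = |2 + 2i|² / 12 = 8/12.

0.667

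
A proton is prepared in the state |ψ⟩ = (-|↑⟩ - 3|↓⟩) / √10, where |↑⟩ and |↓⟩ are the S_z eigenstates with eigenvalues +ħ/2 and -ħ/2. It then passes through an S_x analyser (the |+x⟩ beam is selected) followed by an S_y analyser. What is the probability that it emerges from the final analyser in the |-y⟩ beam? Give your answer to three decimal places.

0.400

First analyser (S_x): P(|+x⟩) = |⟨+x|ψ⟩|² = 16/20.
After stage 1 the state is |+x⟩; P(|-y⟩) = |⟨-y|+x⟩|² = 1/2.
Joint probability = 16/20 × 1/2 = 0.400.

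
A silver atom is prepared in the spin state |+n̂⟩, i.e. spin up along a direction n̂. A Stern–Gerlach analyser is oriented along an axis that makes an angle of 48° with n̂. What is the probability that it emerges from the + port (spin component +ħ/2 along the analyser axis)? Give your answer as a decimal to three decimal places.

For spin-½, the probability of finding spin-up along an axis at angle θ to the initial spin direction is cos²(θ/2); spin-down is sin²(θ/2).
θ = 48°, so P = cos²(24°) ≈ 0.835.

0.835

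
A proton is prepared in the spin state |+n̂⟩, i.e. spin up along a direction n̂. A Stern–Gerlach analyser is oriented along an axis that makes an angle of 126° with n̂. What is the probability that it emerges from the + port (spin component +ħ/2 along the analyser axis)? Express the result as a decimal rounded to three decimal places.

0.206

For spin-½, the probability of finding spin-up along an axis at angle θ to the initial spin direction is cos²(θ/2); spin-down is sin²(θ/2).
θ = 126°, so P = cos²(63°) ≈ 0.206.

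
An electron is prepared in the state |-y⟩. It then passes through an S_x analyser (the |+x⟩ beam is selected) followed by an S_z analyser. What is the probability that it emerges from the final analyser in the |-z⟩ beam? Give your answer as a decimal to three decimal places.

First analyser (S_x): from |-y⟩, P(|+x⟩) = 1/2.
After stage 1 the state is |+x⟩; P(|-z⟩) = |⟨-z|+x⟩|² = 1/2.
Joint probability = 1/2 × 1/2 = 0.250.

0.250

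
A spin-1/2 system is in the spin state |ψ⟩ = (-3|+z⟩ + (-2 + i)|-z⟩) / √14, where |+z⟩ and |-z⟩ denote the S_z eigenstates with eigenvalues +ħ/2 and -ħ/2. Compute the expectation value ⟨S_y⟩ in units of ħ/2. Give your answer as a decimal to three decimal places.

⟨σ_y⟩ = 2 Im(a* b)/(|a|²+|b|²) with a = -3, b = (-2 + i).
a* b = (6 - 3i), so ⟨σ_y⟩ = -6/14.
⟨S_y⟩ = (ħ/2)·⟨σ_y⟩.

-0.429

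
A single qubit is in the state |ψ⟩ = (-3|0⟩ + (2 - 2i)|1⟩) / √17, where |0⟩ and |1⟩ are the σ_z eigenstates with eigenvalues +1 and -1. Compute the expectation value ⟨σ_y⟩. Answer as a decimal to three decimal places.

⟨σ_y⟩ = 2 Im(a* b)/(|a|²+|b|²) with a = -3, b = (2 - 2i).
a* b = (-6 + 6i), so ⟨σ_y⟩ = 12/17.

0.706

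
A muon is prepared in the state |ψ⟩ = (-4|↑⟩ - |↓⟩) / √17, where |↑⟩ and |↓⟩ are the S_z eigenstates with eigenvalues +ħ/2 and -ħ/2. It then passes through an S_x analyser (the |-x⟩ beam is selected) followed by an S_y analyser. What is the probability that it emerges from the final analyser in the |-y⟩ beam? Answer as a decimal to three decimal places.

First analyser (S_x): P(|-x⟩) = |⟨-x|ψ⟩|² = 9/34.
After stage 1 the state is |-x⟩; P(|-y⟩) = |⟨-y|-x⟩|² = 1/2.
Joint probability = 9/34 × 1/2 = 0.132.

0.132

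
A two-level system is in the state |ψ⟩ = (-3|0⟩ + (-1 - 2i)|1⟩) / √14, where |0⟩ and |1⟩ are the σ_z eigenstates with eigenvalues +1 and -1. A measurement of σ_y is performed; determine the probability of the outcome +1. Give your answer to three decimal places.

|+y⟩ = (|0⟩ + i|1⟩)/√2, so ⟨+y|ψ⟩ = (-5 + i) / (√2·√14).
P = |-5 + i|² / 28 = 26/28.

0.929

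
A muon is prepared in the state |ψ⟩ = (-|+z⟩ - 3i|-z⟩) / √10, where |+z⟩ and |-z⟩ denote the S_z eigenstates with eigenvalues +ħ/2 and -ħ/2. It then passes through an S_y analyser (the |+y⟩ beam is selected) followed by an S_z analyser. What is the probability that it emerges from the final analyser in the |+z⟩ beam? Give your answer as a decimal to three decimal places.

0.400

First analyser (S_y): P(|+y⟩) = |⟨+y|ψ⟩|² = 16/20.
After stage 1 the state is |+y⟩; P(|+z⟩) = |⟨+z|+y⟩|² = 1/2.
Joint probability = 16/20 × 1/2 = 0.400.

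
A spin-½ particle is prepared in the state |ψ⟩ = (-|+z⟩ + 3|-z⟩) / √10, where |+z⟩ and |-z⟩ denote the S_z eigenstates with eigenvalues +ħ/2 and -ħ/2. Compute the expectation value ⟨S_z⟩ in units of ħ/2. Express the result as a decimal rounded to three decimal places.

⟨σ_z⟩ = |a|² - |b|² divided by |a|²+|b|², with a, b the |+z⟩, |-z⟩ amplitudes.
= (1 - 9)/10 = -8/10.
⟨S_z⟩ = (ħ/2)·⟨σ_z⟩.

-0.800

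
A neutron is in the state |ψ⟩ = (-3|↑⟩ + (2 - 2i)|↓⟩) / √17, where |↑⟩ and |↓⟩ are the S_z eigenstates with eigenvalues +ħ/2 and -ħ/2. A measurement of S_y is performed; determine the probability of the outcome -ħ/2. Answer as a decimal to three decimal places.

0.147

|-y⟩ = (|↑⟩ - i|↓⟩)/√2, so ⟨-y|ψ⟩ = (-1 + 2i) / (√2·√17).
P = |-1 + 2i|² / 34 = 5/34.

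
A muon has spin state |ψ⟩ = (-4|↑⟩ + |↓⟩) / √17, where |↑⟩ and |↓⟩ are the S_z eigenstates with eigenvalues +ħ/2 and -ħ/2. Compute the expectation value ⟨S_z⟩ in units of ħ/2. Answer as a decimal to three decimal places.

0.882

⟨σ_z⟩ = |a|² - |b|² divided by |a|²+|b|², with a, b the |↑⟩, |↓⟩ amplitudes.
= (16 - 1)/17 = 15/17.
⟨S_z⟩ = (ħ/2)·⟨σ_z⟩.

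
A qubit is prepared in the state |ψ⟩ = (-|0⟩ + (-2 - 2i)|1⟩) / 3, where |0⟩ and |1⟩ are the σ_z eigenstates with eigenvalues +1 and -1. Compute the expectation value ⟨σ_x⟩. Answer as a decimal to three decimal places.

⟨σ_x⟩ = 2 Re(a* b)/(|a|²+|b|²) with a = -1, b = (-2 - 2i).
a* b = (2 + 2i), so ⟨σ_x⟩ = 4/9.

0.444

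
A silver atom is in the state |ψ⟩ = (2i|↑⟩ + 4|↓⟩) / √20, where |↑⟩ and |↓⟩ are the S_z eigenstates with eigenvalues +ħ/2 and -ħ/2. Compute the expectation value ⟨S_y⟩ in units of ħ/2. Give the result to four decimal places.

⟨σ_y⟩ = 2 Im(a* b)/(|a|²+|b|²) with a = 2i, b = 4.
a* b = -8i, so ⟨σ_y⟩ = -16/20.
⟨S_y⟩ = (ħ/2)·⟨σ_y⟩.

-0.8000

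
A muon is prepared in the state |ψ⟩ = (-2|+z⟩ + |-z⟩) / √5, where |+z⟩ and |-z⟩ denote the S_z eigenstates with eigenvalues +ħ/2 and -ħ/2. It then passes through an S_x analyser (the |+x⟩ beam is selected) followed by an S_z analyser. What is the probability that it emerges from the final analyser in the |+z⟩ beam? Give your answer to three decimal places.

First analyser (S_x): P(|+x⟩) = |⟨+x|ψ⟩|² = 1/10.
After stage 1 the state is |+x⟩; P(|+z⟩) = |⟨+z|+x⟩|² = 1/2.
Joint probability = 1/10 × 1/2 = 0.050.

0.050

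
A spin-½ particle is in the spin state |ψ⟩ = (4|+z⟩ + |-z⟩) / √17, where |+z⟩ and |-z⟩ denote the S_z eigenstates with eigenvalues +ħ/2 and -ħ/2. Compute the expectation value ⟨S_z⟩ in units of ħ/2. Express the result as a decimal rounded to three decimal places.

⟨σ_z⟩ = |a|² - |b|² divided by |a|²+|b|², with a, b the |+z⟩, |-z⟩ amplitudes.
= (16 - 1)/17 = 15/17.
⟨S_z⟩ = (ħ/2)·⟨σ_z⟩.

0.882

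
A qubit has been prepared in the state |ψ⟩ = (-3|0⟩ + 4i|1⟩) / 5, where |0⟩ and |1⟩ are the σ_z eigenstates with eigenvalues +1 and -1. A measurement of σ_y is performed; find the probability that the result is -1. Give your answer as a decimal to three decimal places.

|-y⟩ = (|0⟩ - i|1⟩)/√2, so ⟨-y|ψ⟩ = (-7) / (√2·5).
P = |-7|² / 50 = 49/50.

0.980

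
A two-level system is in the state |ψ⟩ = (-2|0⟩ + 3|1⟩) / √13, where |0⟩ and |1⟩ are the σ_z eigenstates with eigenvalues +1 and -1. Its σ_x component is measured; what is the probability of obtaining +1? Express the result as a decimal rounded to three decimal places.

|+x⟩ = (|0⟩ + |1⟩)/√2, so ⟨+x|ψ⟩ = (1) / (√2·√13).
P = |1|² / 26 = 1/26.

0.038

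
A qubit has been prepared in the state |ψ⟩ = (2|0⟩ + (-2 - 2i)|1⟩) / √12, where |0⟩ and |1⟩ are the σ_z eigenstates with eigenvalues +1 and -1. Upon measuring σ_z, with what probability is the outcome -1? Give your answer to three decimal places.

0.667

The -1 outcome corresponds to |1⟩. Its amplitude in |ψ⟩ is (-2 - 2i)/√12.
P = |-2 - 2i|² / 12 = 8/12.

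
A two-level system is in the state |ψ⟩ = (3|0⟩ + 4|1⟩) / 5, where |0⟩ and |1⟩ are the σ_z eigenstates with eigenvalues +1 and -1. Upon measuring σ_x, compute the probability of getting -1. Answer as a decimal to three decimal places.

0.020

|-x⟩ = (|0⟩ - |1⟩)/√2, so ⟨-x|ψ⟩ = (-1) / (√2·5).
P = |-1|² / 50 = 1/50.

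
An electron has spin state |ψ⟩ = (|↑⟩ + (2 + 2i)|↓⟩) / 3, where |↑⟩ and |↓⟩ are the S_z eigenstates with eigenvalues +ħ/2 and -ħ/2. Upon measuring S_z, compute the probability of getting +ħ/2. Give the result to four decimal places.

0.1111

The +ħ/2 outcome corresponds to |↑⟩. Its amplitude in |ψ⟩ is 1/3.
P = |1|² / 9 = 1/9.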